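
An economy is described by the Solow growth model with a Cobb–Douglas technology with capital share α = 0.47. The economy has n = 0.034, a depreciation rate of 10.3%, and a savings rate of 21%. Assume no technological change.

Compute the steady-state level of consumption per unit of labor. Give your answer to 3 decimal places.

At the steady state, Δk = 0, so s·k^α = (n + δ)·k.
Dividing both sides by k: k^(1−α) = s / (n + δ).
k^0.53 = 0.21 / (0.034 + 0.103) = 0.21 / 0.137 = 1.5328
k* = 1.5328^(1/0.53) ≈ 2.2386
y* = (k*)^α = 2.2386^0.47 ≈ 1.4605
c* = (1 − s)·y* = (1 − 0.21) × 1.4605 ≈ 1.1538

c* ≈ 1.154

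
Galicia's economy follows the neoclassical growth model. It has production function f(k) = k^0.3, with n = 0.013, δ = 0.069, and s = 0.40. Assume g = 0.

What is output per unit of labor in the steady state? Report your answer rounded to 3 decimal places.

Steady state requires s·f(k) = (n + δ)·k, i.e. s·k^α = (n + δ)·k.
Rearranging, k^(1−α) = s / (n + δ).
k^0.7 = 0.40 / (0.013 + 0.069) = 0.40 / 0.082 = 4.8780
k* = 4.8780^(1/0.7) ≈ 9.6206
y* = (k*)^α = 9.6206^0.3 ≈ 1.9722

y* ≈ 1.972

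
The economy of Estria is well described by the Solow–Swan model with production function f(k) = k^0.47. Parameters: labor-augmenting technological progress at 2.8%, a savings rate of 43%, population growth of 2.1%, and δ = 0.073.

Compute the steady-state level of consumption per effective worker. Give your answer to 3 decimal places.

Steady state requires s·f(k) = (n + g + δ)·k, i.e. s·k^α = (n + g + δ)·k.
Dividing both sides by k: k^(1−α) = s / (n + g + δ).
k^0.53 = 0.43 / (0.021 + 0.028 + 0.073) = 0.43 / 0.122 = 3.5246
k* = 3.5246^(1/0.53) ≈ 10.7717
y* = (k*)^α = 10.7717^0.47 ≈ 3.0561
c* = (1 − s)·y* = (1 − 0.43) × 3.0561 ≈ 1.7420

c* = 1.742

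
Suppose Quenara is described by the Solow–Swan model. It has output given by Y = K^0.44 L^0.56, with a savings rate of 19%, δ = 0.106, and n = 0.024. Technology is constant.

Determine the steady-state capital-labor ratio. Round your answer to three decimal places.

In steady state, investment equals break-even investment: s·k^α = (n + δ)·k.
Rearranging, k^(1−α) = s / (n + δ).
k^0.56 = 0.19 / (0.024 + 0.106) = 0.19 / 0.130 = 1.4615
k* = 1.4615^(1/0.56) ≈ 1.9692

k* ≈ 1.969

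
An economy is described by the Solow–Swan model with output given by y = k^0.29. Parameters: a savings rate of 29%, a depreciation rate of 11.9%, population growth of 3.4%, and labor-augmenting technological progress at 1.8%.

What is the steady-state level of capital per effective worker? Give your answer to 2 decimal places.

At the steady state, Δk = 0, so s·k^α = (n + g + δ)·k.
Rearranging, k^(1−α) = s / (n + g + δ).
k^0.71 = 0.29 / (0.034 + 0.018 + 0.119) = 0.29 / 0.171 = 1.6959
k* = 1.6959^(1/0.71) ≈ 2.1043

k* ≈ 2.10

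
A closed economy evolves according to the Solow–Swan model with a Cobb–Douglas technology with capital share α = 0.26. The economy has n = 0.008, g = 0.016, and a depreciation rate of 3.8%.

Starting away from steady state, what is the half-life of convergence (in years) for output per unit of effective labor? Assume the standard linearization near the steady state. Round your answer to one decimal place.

Near the steady state the convergence rate is λ = (1 − α)(n + g + δ).
λ = (1 − 0.26) × 0.062 = 0.74 × 0.062 = 0.04588
Half-life = ln 2 / λ = 0.6931 / 0.04588 ≈ 15.11 years

t_½ ≈ 15.1 years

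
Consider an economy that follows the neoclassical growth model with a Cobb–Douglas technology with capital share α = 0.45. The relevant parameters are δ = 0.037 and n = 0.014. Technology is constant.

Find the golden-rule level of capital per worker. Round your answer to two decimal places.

k_gold ≈ 52.40

The golden rule sets f'(k) = n + δ, i.e. α·k^(α−1) = n + δ.
So k^(1−α) = α / (n + δ) = 0.45 / 0.051 = 8.8235.
k_gold = 8.8235^(1/0.55) ≈ 52.4019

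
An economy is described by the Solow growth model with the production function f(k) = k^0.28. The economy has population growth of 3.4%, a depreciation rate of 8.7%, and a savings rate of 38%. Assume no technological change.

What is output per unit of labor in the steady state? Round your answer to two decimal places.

At the steady state, Δk = 0, so s·k^α = (n + δ)·k.
Rearranging, k^(1−α) = s / (n + δ).
k^0.72 = 0.38 / (0.034 + 0.087) = 0.38 / 0.121 = 3.1405
k* = 3.1405^(1/0.72) ≈ 4.9009
y* = (k*)^α = 4.9009^0.28 ≈ 1.5605

y* ≈ 1.56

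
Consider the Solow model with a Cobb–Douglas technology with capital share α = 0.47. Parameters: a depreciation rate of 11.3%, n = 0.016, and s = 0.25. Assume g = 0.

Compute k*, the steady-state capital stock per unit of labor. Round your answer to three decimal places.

k* = 3.485

In steady state, investment equals break-even investment: s·k^α = (n + δ)·k.
Dividing both sides by k: k^(1−α) = s / (n + δ).
k^0.53 = 0.25 / (0.016 + 0.113) = 0.25 / 0.129 = 1.9380
k* = 1.9380^(1/0.53) ≈ 3.4848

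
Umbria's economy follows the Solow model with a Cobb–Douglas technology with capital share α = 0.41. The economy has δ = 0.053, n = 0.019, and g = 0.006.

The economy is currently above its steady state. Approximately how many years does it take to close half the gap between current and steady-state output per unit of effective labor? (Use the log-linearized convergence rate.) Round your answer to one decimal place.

Near the steady state the convergence rate is λ = (1 − α)(n + g + δ).
λ = (1 − 0.41) × 0.078 = 0.59 × 0.078 = 0.04602
Half-life = ln 2 / λ = 0.6931 / 0.04602 ≈ 15.06 years

half-life ≈ 15.1 years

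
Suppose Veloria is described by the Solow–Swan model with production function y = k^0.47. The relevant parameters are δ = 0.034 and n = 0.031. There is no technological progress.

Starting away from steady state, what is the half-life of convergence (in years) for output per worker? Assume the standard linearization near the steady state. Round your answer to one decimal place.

Near the steady state the convergence rate is λ = (1 − α)(n + δ).
λ = (1 − 0.47) × 0.065 = 0.53 × 0.065 = 0.03445
Half-life = ln 2 / λ = 0.6931 / 0.03445 ≈ 20.12 years

half-life ≈ 20.1 years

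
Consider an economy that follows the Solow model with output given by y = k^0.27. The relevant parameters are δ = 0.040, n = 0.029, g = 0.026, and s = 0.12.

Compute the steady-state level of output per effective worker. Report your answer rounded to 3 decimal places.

y* ≈ 1.090

In steady state, investment equals break-even investment: s·k^α = (n + g + δ)·k.
Dividing both sides by k: k^(1−α) = s / (n + g + δ).
k^0.73 = 0.12 / (0.029 + 0.026 + 0.040) = 0.12 / 0.095 = 1.2632
k* = 1.2632^(1/0.73) ≈ 1.3772
y* = (k*)^α = 1.3772^0.27 ≈ 1.0903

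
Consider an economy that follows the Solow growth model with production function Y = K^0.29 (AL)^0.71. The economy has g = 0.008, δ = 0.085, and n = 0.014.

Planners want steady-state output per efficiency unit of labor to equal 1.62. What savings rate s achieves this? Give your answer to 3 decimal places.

s ≈ 0.349

At the steady state, Δk = 0, so s·k^α = (n + g + δ)·k.
Since y* = [s/(n + g + δ)]^(α/(1−α)), we have s/(n + g + δ) = (y*)^((1−α)/α) = 1.62^2.4483 = 3.2580.
Therefore s = 3.2580 × (n + g + δ) = 3.2580 × 0.107 = 0.3486.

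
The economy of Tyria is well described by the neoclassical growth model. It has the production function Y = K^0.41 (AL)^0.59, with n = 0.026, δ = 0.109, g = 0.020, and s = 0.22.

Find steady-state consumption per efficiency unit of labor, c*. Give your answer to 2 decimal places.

c* ≈ 0.99

In steady state, investment equals break-even investment: s·k^α = (n + g + δ)·k.
Rearranging, k^(1−α) = s / (n + g + δ).
k^0.59 = 0.22 / (0.026 + 0.020 + 0.109) = 0.22 / 0.155 = 1.4194
k* = 1.4194^(1/0.59) ≈ 1.8105
y* = (k*)^α = 1.8105^0.41 ≈ 1.2755
c* = (1 − s)·y* = (1 − 0.22) × 1.2755 ≈ 0.9949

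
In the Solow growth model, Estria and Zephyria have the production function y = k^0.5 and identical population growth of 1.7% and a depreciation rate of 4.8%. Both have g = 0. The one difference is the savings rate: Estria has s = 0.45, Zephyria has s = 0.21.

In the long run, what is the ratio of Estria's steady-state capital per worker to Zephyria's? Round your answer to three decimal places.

Steady-state k* = [s/(n + δ)]^(1/(1−α)), so the ratio is [ (s_E/(n + δ)_E) / (s_Z/(n + δ)_Z) ]^2.
s_E/(n + δ)_E = 0.45/0.065 = 6.9231; s_Z/(n + δ)_Z = 0.21/0.065 = 3.2308.
Ratio = (6.9231/3.2308)^2 = 2.1428^2 ≈ 4.5916

k*_E / k*_Z ≈ 4.592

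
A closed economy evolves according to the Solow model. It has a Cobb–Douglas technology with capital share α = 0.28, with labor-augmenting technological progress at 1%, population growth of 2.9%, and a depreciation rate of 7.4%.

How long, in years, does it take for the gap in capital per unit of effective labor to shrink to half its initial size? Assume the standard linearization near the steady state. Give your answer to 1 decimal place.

Near the steady state the convergence rate is λ = (1 − α)(n + g + δ).
λ = (1 − 0.28) × 0.113 = 0.72 × 0.113 = 0.08136
Half-life = ln 2 / λ = 0.6931 / 0.08136 ≈ 8.52 years

about 8.5 years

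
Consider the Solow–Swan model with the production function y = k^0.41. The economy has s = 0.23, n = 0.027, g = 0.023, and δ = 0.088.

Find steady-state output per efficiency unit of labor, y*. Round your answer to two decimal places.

y* = 1.43

In steady state, investment equals break-even investment: s·k^α = (n + g + δ)·k.
Rearranging, k^(1−α) = s / (n + g + δ).
k^0.59 = 0.23 / (0.027 + 0.023 + 0.088) = 0.23 / 0.138 = 1.6667
k* = 1.6667^(1/0.59) ≈ 2.3770
y* = (k*)^α = 2.3770^0.41 ≈ 1.4262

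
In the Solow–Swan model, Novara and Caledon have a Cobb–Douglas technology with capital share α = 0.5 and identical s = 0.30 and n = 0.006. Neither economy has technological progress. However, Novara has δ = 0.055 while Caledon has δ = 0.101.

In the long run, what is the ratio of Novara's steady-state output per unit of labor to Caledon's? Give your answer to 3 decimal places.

y*_N / y*_C ≈ 1.754

Steady-state y* = [s/(n + δ)]^(α/(1−α)), so the ratio is [ (s_N/(n + δ)_N) / (s_C/(n + δ)_C) ]^1.
s_N/(n + δ)_N = 0.30/0.061 = 4.9180; s_C/(n + δ)_C = 0.30/0.107 = 2.8037.
Ratio = (4.9180/2.8037)^1 = 1.7541^1 ≈ 1.7541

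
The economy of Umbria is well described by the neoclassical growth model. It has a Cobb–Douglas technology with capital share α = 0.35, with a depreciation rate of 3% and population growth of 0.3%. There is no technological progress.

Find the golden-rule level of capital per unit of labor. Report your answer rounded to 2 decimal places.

The golden rule sets f'(k) = n + δ, i.e. α·k^(α−1) = n + δ.
So k^(1−α) = α / (n + δ) = 0.35 / 0.033 = 10.6061.
k_gold = 10.6061^(1/0.65) ≈ 37.8249

k_gold ≈ 37.82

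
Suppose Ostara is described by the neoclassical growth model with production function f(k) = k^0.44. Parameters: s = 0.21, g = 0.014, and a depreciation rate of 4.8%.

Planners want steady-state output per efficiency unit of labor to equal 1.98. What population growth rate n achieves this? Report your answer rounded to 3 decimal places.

At the steady state, Δk = 0, so s·k^α = (n + g + δ)·k.
Since y* = [s/(n + g + δ)]^(α/(1−α)), we have s/(n + g + δ) = (y*)^((1−α)/α) = 1.98^1.2727 = 2.3854.
Therefore n + g + δ = s / 2.3854 = 0.21 / 2.3854 = 0.0880, so n = 0.0880 − 0.062 = 0.0260.

n ≈ 0.026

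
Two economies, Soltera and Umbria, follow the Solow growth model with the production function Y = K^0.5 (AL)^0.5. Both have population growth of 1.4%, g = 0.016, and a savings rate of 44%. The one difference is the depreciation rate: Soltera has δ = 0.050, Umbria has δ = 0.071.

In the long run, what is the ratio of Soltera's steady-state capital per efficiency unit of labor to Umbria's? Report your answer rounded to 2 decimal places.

k*_S / k*_U ≈ 1.59

Steady-state k* = [s/(n + g + δ)]^(1/(1−α)), so the ratio is [ (s_S/(n + g + δ)_S) / (s_U/(n + g + δ)_U) ]^2.
s_S/(n + g + δ)_S = 0.44/0.080 = 5.5000; s_U/(n + g + δ)_U = 0.44/0.101 = 4.3564.
Ratio = (5.5000/4.3564)^2 = 1.2625^2 ≈ 1.5939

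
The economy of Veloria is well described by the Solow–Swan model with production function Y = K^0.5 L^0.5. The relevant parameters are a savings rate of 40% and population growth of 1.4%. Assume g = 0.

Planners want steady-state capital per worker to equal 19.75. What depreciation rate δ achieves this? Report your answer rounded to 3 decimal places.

δ ≈ 0.076

At the steady state, Δk = 0, so s·k^α = (n + δ)·k.
So s / (n + δ) = (k*)^(1−α) = 19.75^0.5 = 4.4441.
Therefore n + δ = s / 4.4441 = 0.40 / 4.4441 = 0.0900, so δ = 0.0900 − 0.014 = 0.0760.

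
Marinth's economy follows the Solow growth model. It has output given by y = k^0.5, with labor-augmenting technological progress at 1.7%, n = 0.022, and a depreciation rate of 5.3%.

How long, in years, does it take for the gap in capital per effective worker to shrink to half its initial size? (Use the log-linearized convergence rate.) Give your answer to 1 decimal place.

Near the steady state the convergence rate is λ = (1 − α)(n + g + δ).
λ = (1 − 0.5) × 0.092 = 0.5 × 0.092 = 0.0460
Half-life = ln 2 / λ = 0.6931 / 0.0460 ≈ 15.07 years

t_½ ≈ 15.1 years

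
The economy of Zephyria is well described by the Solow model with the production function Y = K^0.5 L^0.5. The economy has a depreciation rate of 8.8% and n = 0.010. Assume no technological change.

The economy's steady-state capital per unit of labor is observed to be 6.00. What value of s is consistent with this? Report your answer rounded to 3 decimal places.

s ≈ 0.240

In steady state, investment equals break-even investment: s·k^α = (n + δ)·k.
So s / (n + δ) = (k*)^(1−α) = 6.00^0.5 = 2.4495.
Therefore s = 2.4495 × (n + δ) = 2.4495 × 0.098 = 0.2401.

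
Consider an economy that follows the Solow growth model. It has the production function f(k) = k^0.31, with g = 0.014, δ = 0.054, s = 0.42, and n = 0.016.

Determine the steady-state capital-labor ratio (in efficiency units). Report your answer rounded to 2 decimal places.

In steady state, investment equals break-even investment: s·k^α = (n + g + δ)·k.
Rearranging, k^(1−α) = s / (n + g + δ).
k^0.69 = 0.42 / (0.016 + 0.014 + 0.054) = 0.42 / 0.084 = 5.0000
k* = 5.0000^(1/0.69) ≈ 10.3039

k* = 10.30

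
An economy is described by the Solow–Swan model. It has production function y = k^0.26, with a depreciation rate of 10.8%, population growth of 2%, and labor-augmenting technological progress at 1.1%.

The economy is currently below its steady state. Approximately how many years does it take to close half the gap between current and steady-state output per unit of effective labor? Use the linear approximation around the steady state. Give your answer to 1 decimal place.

Near the steady state the convergence rate is λ = (1 − α)(n + g + δ).
λ = (1 − 0.26) × 0.139 = 0.74 × 0.139 = 0.10286
Half-life = ln 2 / λ = 0.6931 / 0.10286 ≈ 6.74 years

t_½ ≈ 6.7 years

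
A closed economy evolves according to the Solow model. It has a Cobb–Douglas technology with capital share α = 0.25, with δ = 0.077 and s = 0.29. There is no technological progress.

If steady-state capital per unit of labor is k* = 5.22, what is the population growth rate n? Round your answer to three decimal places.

In steady state, investment equals break-even investment: s·k^α = (n + δ)·k.
So s / (n + δ) = (k*)^(1−α) = 5.22^0.75 = 3.4534.
Therefore n + δ = s / 3.4534 = 0.29 / 3.4534 = 0.0840, so n = 0.0840 − 0.077 = 0.0070.

n ≈ 0.007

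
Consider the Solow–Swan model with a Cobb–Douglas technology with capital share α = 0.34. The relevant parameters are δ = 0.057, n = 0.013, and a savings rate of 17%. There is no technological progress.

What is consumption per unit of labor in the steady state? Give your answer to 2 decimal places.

c* ≈ 1.31

In steady state, investment equals break-even investment: s·k^α = (n + δ)·k.
Rearranging, k^(1−α) = s / (n + δ).
k^0.66 = 0.17 / (0.013 + 0.057) = 0.17 / 0.070 = 2.4286
k* = 2.4286^(1/0.66) ≈ 3.8359
y* = (k*)^α = 3.8359^0.34 ≈ 1.5795
c* = (1 − s)·y* = (1 − 0.17) × 1.5795 ≈ 1.3110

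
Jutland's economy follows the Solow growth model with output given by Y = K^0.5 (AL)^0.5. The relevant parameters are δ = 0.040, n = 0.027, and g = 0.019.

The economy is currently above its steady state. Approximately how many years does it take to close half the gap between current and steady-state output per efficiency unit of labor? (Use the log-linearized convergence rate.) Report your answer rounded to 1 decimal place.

half-life ≈ 16.1 years

Near the steady state the convergence rate is λ = (1 − α)(n + g + δ).
λ = (1 − 0.5) × 0.086 = 0.5 × 0.086 = 0.0430
Half-life = ln 2 / λ = 0.6931 / 0.0430 ≈ 16.12 years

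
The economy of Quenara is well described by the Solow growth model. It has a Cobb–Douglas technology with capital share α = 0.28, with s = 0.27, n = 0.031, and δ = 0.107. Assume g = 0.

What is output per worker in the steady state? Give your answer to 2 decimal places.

At the steady state, Δk = 0, so s·k^α = (n + δ)·k.
Dividing both sides by k: k^(1−α) = s / (n + δ).
k^0.72 = 0.27 / (0.031 + 0.107) = 0.27 / 0.138 = 1.9565
k* = 1.9565^(1/0.72) ≈ 2.5400
y* = (k*)^α = 2.5400^0.28 ≈ 1.2982

y* ≈ 1.30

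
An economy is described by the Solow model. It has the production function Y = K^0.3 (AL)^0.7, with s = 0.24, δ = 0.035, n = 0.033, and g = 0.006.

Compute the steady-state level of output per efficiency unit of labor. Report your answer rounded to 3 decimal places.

At the steady state, Δk = 0, so s·k^α = (n + g + δ)·k.
Rearranging, k^(1−α) = s / (n + g + δ).
k^0.7 = 0.24 / (0.033 + 0.006 + 0.035) = 0.24 / 0.074 = 3.2432
k* = 3.2432^(1/0.7) ≈ 5.3699
y* = (k*)^α = 5.3699^0.3 ≈ 1.6557

y* = 1.656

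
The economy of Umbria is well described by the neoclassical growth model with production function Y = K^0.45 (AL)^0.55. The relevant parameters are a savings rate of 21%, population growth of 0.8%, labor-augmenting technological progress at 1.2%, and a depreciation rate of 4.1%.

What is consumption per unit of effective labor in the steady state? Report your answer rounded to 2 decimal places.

In steady state, investment equals break-even investment: s·k^α = (n + g + δ)·k.
Rearranging, k^(1−α) = s / (n + g + δ).
k^0.55 = 0.21 / (0.008 + 0.012 + 0.041) = 0.21 / 0.061 = 3.4426
k* = 3.4426^(1/0.55) ≈ 9.4658
y* = (k*)^α = 9.4658^0.45 ≈ 2.7496
c* = (1 − s)·y* = (1 − 0.21) × 2.7496 ≈ 2.1722

c* = 2.17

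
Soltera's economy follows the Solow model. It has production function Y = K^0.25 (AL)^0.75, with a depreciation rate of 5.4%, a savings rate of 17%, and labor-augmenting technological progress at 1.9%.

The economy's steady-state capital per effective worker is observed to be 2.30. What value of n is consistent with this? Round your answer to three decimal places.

n ≈ 0.018

At the steady state, Δk = 0, so s·k^α = (n + g + δ)·k.
So s / (n + g + δ) = (k*)^(1−α) = 2.30^0.75 = 1.8677.
Therefore n + g + δ = s / 1.8677 = 0.17 / 1.8677 = 0.0910, so n = 0.0910 − 0.073 = 0.0180.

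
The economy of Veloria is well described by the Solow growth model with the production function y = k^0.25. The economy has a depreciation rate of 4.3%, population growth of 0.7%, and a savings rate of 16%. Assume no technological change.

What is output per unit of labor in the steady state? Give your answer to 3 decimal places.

y* ≈ 1.474

At the steady state, Δk = 0, so s·k^α = (n + δ)·k.
Rearranging, k^(1−α) = s / (n + δ).
k^0.75 = 0.16 / (0.007 + 0.043) = 0.16 / 0.050 = 3.2000
k* = 3.2000^(1/0.75) ≈ 4.7156
y* = (k*)^α = 4.7156^0.25 ≈ 1.4736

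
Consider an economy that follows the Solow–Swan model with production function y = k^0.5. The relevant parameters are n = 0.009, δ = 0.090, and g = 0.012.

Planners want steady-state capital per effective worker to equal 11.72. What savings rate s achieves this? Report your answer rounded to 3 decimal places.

Steady state requires s·f(k) = (n + g + δ)·k, i.e. s·k^α = (n + g + δ)·k.
So s / (n + g + δ) = (k*)^(1−α) = 11.72^0.5 = 3.4234.
Therefore s = 3.4234 × (n + g + δ) = 3.4234 × 0.111 = 0.3800.

s ≈ 0.380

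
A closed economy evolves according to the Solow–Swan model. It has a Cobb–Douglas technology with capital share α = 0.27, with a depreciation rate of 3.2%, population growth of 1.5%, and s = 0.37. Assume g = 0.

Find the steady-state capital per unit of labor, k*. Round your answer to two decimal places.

At the steady state, Δk = 0, so s·k^α = (n + δ)·k.
Dividing both sides by k: k^(1−α) = s / (n + δ).
k^0.73 = 0.37 / (0.015 + 0.032) = 0.37 / 0.047 = 7.8723
k* = 7.8723^(1/0.73) ≈ 16.8864

k* = 16.89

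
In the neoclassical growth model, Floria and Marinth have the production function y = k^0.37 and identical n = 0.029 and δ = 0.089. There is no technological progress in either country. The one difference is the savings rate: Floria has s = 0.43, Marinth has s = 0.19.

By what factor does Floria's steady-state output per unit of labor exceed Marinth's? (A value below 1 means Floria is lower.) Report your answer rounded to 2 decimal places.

ratio ≈ 1.62

Steady-state y* = [s/(n + δ)]^(α/(1−α)), so the ratio is [ (s_F/(n + δ)_F) / (s_M/(n + δ)_M) ]^0.5873.
s_F/(n + δ)_F = 0.43/0.118 = 3.6441; s_M/(n + δ)_M = 0.19/0.118 = 1.6102.
Ratio = (3.6441/1.6102)^0.5873 = 2.2631^0.5873 ≈ 1.6155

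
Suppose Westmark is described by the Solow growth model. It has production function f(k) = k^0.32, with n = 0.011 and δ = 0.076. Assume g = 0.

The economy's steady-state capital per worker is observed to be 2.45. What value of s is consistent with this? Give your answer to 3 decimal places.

s ≈ 0.160

Steady state requires s·f(k) = (n + δ)·k, i.e. s·k^α = (n + δ)·k.
So s / (n + δ) = (k*)^(1−α) = 2.45^0.68 = 1.8392.
Therefore s = 1.8392 × (n + δ) = 1.8392 × 0.087 = 0.1600.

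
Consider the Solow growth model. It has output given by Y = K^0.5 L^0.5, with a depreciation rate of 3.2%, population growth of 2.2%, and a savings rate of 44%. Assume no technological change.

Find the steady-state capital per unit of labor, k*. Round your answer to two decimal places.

k* ≈ 66.39

At the steady state, Δk = 0, so s·k^α = (n + δ)·k.
Dividing both sides by k: k^(1−α) = s / (n + δ).
k^0.5 = 0.44 / (0.022 + 0.032) = 0.44 / 0.054 = 8.1481
k* = 8.1481^(1/0.5) ≈ 66.3915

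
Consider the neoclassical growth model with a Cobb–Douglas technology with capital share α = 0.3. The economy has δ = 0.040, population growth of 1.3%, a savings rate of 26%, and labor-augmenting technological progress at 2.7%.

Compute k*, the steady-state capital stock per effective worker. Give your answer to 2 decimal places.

Steady state requires s·f(k) = (n + g + δ)·k, i.e. s·k^α = (n + g + δ)·k.
Dividing both sides by k: k^(1−α) = s / (n + g + δ).
k^0.7 = 0.26 / (0.013 + 0.027 + 0.040) = 0.26 / 0.080 = 3.2500
k* = 3.2500^(1/0.7) ≈ 5.3859

k* ≈ 5.39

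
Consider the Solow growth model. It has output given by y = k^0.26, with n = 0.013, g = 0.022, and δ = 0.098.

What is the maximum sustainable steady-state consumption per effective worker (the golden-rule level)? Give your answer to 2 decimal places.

c_gold ≈ 0.94

At the golden rule, f'(k) = n + g + δ, so α·k^(α−1) = n + g + δ and k_gold = (α/(n + g + δ))^(1/(1−α)).
k_gold = (0.26/0.133)^(1/0.74) = 1.9549^1.3514 ≈ 2.4741
c_gold = f(k_gold) − (n + g + δ)·k_gold = 1.2656 − 0.133×2.4741 ≈ 0.9365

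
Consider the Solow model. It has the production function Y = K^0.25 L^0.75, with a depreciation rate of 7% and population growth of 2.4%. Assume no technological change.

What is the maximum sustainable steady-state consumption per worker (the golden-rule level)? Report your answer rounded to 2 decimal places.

c_gold ≈ 1.04

At the golden rule, f'(k) = n + δ, so α·k^(α−1) = n + δ and k_gold = (α/(n + δ))^(1/(1−α)).
k_gold = (0.25/0.094)^(1/0.75) = 2.6596^1.3333 ≈ 3.6847
c_gold = f(k_gold) − (n + δ)·k_gold = 1.3855 − 0.094×3.6847 ≈ 1.0391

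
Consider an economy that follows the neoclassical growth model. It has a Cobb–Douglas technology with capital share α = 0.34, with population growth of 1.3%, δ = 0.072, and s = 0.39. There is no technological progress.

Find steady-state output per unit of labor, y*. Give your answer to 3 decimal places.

y* ≈ 2.192

In steady state, investment equals break-even investment: s·k^α = (n + δ)·k.
Rearranging, k^(1−α) = s / (n + δ).
k^0.66 = 0.39 / (0.013 + 0.072) = 0.39 / 0.085 = 4.5882
k* = 4.5882^(1/0.66) ≈ 10.0575
y* = (k*)^α = 10.0575^0.34 ≈ 2.1920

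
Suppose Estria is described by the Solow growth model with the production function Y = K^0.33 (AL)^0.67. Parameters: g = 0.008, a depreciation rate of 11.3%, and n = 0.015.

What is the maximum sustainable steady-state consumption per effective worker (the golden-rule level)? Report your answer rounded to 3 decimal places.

c_gold ≈ 1.037

At the golden rule, f'(k) = n + g + δ, so α·k^(α−1) = n + g + δ and k_gold = (α/(n + g + δ))^(1/(1−α)).
k_gold = (0.33/0.136)^(1/0.67) = 2.4265^1.4925 ≈ 3.7548
c_gold = f(k_gold) − (n + g + δ)·k_gold = 1.5474 − 0.136×3.7548 ≈ 1.0367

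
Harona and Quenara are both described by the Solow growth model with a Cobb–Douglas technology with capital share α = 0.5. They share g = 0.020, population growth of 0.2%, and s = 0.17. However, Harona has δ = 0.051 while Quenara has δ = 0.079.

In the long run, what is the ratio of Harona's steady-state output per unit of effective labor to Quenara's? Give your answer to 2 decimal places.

y*_H / y*_Q ≈ 1.38

Steady-state y* = [s/(n + g + δ)]^(α/(1−α)), so the ratio is [ (s_H/(n + g + δ)_H) / (s_Q/(n + g + δ)_Q) ]^1.
s_H/(n + g + δ)_H = 0.17/0.073 = 2.3288; s_Q/(n + g + δ)_Q = 0.17/0.101 = 1.6832.
Ratio = (2.3288/1.6832)^1 = 1.3836^1 ≈ 1.3836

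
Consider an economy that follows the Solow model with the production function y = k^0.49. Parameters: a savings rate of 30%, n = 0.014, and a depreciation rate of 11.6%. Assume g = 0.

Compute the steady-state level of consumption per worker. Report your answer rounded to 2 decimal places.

c* ≈ 1.56

In steady state, investment equals break-even investment: s·k^α = (n + δ)·k.
Dividing both sides by k: k^(1−α) = s / (n + δ).
k^0.51 = 0.30 / (0.014 + 0.116) = 0.30 / 0.130 = 2.3077
k* = 2.3077^(1/0.51) ≈ 5.1537
y* = (k*)^α = 5.1537^0.49 ≈ 2.2333
c* = (1 − s)·y* = (1 − 0.30) × 2.2333 ≈ 1.5633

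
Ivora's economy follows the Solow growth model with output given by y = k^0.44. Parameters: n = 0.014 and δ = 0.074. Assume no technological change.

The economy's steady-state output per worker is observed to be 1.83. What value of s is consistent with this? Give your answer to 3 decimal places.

s ≈ 0.190

In steady state, investment equals break-even investment: s·k^α = (n + δ)·k.
Since y* = [s/(n + δ)]^(α/(1−α)), we have s/(n + δ) = (y*)^((1−α)/α) = 1.83^1.2727 = 2.1579.
Therefore s = 2.1579 × (n + δ) = 2.1579 × 0.088 = 0.1899.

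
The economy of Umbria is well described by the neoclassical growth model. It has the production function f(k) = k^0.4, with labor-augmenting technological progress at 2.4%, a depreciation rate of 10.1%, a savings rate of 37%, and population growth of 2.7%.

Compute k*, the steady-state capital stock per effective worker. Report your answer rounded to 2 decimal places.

At the steady state, Δk = 0, so s·k^α = (n + g + δ)·k.
Dividing both sides by k: k^(1−α) = s / (n + g + δ).
k^0.6 = 0.37 / (0.027 + 0.024 + 0.101) = 0.37 / 0.152 = 2.4342
k* = 2.4342^(1/0.6) ≈ 4.4048

k* ≈ 4.40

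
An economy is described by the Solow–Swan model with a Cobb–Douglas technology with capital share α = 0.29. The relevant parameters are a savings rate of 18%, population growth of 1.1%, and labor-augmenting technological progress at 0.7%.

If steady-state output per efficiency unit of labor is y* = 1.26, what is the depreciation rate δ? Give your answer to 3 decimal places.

δ ≈ 0.084

In steady state, investment equals break-even investment: s·k^α = (n + g + δ)·k.
Since y* = [s/(n + g + δ)]^(α/(1−α)), we have s/(n + g + δ) = (y*)^((1−α)/α) = 1.26^2.4483 = 1.7609.
Therefore n + g + δ = s / 1.7609 = 0.18 / 1.7609 = 0.1022, so δ = 0.1022 − 0.018 = 0.0842.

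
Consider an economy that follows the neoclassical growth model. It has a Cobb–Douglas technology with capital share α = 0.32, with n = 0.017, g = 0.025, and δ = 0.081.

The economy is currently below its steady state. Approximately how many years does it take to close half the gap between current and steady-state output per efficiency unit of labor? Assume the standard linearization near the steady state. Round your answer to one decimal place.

Near the steady state the convergence rate is λ = (1 − α)(n + g + δ).
λ = (1 − 0.32) × 0.123 = 0.68 × 0.123 = 0.08364
Half-life = ln 2 / λ = 0.6931 / 0.08364 ≈ 8.29 years

half-life ≈ 8.3 years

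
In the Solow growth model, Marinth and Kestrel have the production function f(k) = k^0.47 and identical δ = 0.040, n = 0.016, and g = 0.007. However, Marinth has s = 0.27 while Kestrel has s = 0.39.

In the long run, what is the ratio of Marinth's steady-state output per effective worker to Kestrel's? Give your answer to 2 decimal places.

ratio ≈ 0.72

Steady-state y* = [s/(n + g + δ)]^(α/(1−α)), so the ratio is [ (s_M/(n + g + δ)_M) / (s_K/(n + g + δ)_K) ]^0.8868.
s_M/(n + g + δ)_M = 0.27/0.063 = 4.2857; s_K/(n + g + δ)_K = 0.39/0.063 = 6.1905.
Ratio = (4.2857/6.1905)^0.8868 = 0.6923^0.8868 ≈ 0.7217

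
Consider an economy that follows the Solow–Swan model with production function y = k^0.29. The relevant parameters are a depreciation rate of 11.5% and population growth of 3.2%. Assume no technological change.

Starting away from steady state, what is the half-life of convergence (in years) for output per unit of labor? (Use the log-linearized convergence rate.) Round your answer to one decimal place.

Near the steady state the convergence rate is λ = (1 − α)(n + δ).
λ = (1 − 0.29) × 0.147 = 0.71 × 0.147 = 0.10437
Half-life = ln 2 / λ = 0.6931 / 0.10437 ≈ 6.64 years

about 6.6 years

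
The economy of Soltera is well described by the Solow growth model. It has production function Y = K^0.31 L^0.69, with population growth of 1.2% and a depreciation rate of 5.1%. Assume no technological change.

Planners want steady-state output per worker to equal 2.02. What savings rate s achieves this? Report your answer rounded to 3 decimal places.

At the steady state, Δk = 0, so s·k^α = (n + δ)·k.
Since y* = [s/(n + δ)]^(α/(1−α)), we have s/(n + δ) = (y*)^((1−α)/α) = 2.02^2.2258 = 4.7825.
Therefore s = 4.7825 × (n + δ) = 4.7825 × 0.063 = 0.3013.

s ≈ 0.301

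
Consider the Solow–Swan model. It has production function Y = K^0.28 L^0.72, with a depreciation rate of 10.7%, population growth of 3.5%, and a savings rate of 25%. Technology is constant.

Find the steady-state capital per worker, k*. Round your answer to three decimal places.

Steady state requires s·f(k) = (n + δ)·k, i.e. s·k^α = (n + δ)·k.
Dividing both sides by k: k^(1−α) = s / (n + δ).
k^0.72 = 0.25 / (0.035 + 0.107) = 0.25 / 0.142 = 1.7606
k* = 1.7606^(1/0.72) ≈ 2.1938

k* ≈ 2.194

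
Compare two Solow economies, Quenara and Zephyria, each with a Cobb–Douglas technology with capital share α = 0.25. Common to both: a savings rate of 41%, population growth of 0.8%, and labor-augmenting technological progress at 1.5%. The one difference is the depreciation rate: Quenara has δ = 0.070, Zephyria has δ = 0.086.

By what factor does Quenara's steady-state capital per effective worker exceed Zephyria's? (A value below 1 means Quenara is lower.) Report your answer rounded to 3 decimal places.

k*_Q / k*_Z ≈ 1.236

Steady-state k* = [s/(n + g + δ)]^(1/(1−α)), so the ratio is [ (s_Q/(n + g + δ)_Q) / (s_Z/(n + g + δ)_Z) ]^1.3333.
s_Q/(n + g + δ)_Q = 0.41/0.093 = 4.4086; s_Z/(n + g + δ)_Z = 0.41/0.109 = 3.7615.
Ratio = (4.4086/3.7615)^1.3333 = 1.1720^1.3333 ≈ 1.2357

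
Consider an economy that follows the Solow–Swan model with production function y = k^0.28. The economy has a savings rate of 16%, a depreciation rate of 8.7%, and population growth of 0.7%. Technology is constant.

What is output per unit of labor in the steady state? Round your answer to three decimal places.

In steady state, investment equals break-even investment: s·k^α = (n + δ)·k.
Rearranging, k^(1−α) = s / (n + δ).
k^0.72 = 0.16 / (0.007 + 0.087) = 0.16 / 0.094 = 1.7021
k* = 1.7021^(1/0.72) ≈ 2.0932
y* = (k*)^α = 2.0932^0.28 ≈ 1.2298

y* ≈ 1.230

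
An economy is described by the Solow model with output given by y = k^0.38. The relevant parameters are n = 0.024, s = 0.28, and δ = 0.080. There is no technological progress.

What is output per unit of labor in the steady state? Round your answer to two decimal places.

y* ≈ 1.83

In steady state, investment equals break-even investment: s·k^α = (n + δ)·k.
Dividing both sides by k: k^(1−α) = s / (n + δ).
k^0.62 = 0.28 / (0.024 + 0.080) = 0.28 / 0.104 = 2.6923
k* = 2.6923^(1/0.62) ≈ 4.9402
y* = (k*)^α = 4.9402^0.38 ≈ 1.8349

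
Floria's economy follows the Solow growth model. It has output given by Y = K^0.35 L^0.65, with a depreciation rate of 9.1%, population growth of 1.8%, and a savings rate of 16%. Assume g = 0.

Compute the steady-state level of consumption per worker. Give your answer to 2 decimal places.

c* = 1.03

At the steady state, Δk = 0, so s·k^α = (n + δ)·k.
Dividing both sides by k: k^(1−α) = s / (n + δ).
k^0.65 = 0.16 / (0.018 + 0.091) = 0.16 / 0.109 = 1.4679
k* = 1.4679^(1/0.65) ≈ 1.8049
y* = (k*)^α = 1.8049^0.35 ≈ 1.2296
c* = (1 − s)·y* = (1 − 0.16) × 1.2296 ≈ 1.0329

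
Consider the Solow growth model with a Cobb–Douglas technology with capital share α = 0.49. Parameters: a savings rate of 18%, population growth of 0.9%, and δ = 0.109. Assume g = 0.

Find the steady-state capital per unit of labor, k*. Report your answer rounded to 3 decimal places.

k* = 2.289

Steady state requires s·f(k) = (n + δ)·k, i.e. s·k^α = (n + δ)·k.
Dividing both sides by k: k^(1−α) = s / (n + δ).
k^0.51 = 0.18 / (0.009 + 0.109) = 0.18 / 0.118 = 1.5254
k* = 1.5254^(1/0.51) ≈ 2.2886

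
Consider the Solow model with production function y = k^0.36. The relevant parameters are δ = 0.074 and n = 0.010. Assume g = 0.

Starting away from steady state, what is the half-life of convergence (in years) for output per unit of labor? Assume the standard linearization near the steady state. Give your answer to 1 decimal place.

Near the steady state the convergence rate is λ = (1 − α)(n + δ).
λ = (1 − 0.36) × 0.084 = 0.64 × 0.084 = 0.05376
Half-life = ln 2 / λ = 0.6931 / 0.05376 ≈ 12.89 years

half-life ≈ 12.9 years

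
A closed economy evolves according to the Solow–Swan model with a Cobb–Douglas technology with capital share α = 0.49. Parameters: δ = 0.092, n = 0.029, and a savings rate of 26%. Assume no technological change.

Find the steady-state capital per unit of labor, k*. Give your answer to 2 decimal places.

k* = 4.48

Steady state requires s·f(k) = (n + δ)·k, i.e. s·k^α = (n + δ)·k.
Rearranging, k^(1−α) = s / (n + δ).
k^0.51 = 0.26 / (0.029 + 0.092) = 0.26 / 0.121 = 2.1488
k* = 2.1488^(1/0.51) ≈ 4.4809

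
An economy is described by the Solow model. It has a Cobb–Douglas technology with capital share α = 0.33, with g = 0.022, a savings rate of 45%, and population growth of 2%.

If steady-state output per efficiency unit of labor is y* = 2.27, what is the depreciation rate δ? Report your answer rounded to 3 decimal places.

At the steady state, Δk = 0, so s·k^α = (n + g + δ)·k.
Since y* = [s/(n + g + δ)]^(α/(1−α)), we have s/(n + g + δ) = (y*)^((1−α)/α) = 2.27^2.0303 = 5.2825.
Therefore n + g + δ = s / 5.2825 = 0.45 / 5.2825 = 0.0852, so δ = 0.0852 − 0.042 = 0.0432.

δ ≈ 0.043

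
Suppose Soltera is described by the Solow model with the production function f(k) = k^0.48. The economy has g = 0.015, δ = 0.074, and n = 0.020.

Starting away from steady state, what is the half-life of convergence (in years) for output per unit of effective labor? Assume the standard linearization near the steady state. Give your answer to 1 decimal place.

Near the steady state the convergence rate is λ = (1 − α)(n + g + δ).
λ = (1 − 0.48) × 0.109 = 0.52 × 0.109 = 0.05668
Half-life = ln 2 / λ = 0.6931 / 0.05668 ≈ 12.23 years

t_½ ≈ 12.2 years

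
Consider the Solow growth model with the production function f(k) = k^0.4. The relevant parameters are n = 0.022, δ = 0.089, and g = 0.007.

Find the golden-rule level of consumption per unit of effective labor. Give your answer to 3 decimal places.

At the golden rule, f'(k) = n + g + δ, so α·k^(α−1) = n + g + δ and k_gold = (α/(n + g + δ))^(1/(1−α)).
k_gold = (0.4/0.118)^(1/0.6) = 3.3898^1.6667 ≈ 7.6496
c_gold = f(k_gold) − (n + g + δ)·k_gold = 2.2566 − 0.118×7.6496 ≈ 1.3539

c_gold ≈ 1.354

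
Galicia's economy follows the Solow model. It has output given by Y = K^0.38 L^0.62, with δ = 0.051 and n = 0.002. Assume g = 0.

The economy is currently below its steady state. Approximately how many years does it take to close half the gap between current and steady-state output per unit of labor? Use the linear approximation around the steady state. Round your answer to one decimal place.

Near the steady state the convergence rate is λ = (1 − α)(n + δ).
λ = (1 − 0.38) × 0.053 = 0.62 × 0.053 = 0.03286
Half-life = ln 2 / λ = 0.6931 / 0.03286 ≈ 21.09 years

t_½ ≈ 21.1 years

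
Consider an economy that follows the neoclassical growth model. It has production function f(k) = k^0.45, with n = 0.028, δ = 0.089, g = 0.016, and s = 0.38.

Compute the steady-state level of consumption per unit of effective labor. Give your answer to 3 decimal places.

In steady state, investment equals break-even investment: s·k^α = (n + g + δ)·k.
Rearranging, k^(1−α) = s / (n + g + δ).
k^0.55 = 0.38 / (0.028 + 0.016 + 0.089) = 0.38 / 0.133 = 2.8571
k* = 2.8571^(1/0.55) ≈ 6.7446
y* = (k*)^α = 6.7446^0.45 ≈ 2.3606
c* = (1 − s)·y* = (1 − 0.38) × 2.3606 ≈ 1.4636

c* = 1.464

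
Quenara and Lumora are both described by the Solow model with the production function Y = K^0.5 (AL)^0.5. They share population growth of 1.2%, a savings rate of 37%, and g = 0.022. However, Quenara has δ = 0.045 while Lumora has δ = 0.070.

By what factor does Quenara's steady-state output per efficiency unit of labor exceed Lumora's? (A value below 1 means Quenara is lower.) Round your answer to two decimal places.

y*_Q / y*_L ≈ 1.32

Steady-state y* = [s/(n + g + δ)]^(α/(1−α)), so the ratio is [ (s_Q/(n + g + δ)_Q) / (s_L/(n + g + δ)_L) ]^1.
s_Q/(n + g + δ)_Q = 0.37/0.079 = 4.6835; s_L/(n + g + δ)_L = 0.37/0.104 = 3.5577.
Ratio = (4.6835/3.5577)^1 = 1.3164^1 ≈ 1.3164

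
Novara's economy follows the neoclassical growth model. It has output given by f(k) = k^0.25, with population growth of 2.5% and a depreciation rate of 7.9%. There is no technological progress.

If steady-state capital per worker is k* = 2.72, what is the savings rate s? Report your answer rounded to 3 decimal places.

s ≈ 0.220

In steady state, investment equals break-even investment: s·k^α = (n + δ)·k.
So s / (n + δ) = (k*)^(1−α) = 2.72^0.75 = 2.1180.
Therefore s = 2.1180 × (n + δ) = 2.1180 × 0.104 = 0.2203.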